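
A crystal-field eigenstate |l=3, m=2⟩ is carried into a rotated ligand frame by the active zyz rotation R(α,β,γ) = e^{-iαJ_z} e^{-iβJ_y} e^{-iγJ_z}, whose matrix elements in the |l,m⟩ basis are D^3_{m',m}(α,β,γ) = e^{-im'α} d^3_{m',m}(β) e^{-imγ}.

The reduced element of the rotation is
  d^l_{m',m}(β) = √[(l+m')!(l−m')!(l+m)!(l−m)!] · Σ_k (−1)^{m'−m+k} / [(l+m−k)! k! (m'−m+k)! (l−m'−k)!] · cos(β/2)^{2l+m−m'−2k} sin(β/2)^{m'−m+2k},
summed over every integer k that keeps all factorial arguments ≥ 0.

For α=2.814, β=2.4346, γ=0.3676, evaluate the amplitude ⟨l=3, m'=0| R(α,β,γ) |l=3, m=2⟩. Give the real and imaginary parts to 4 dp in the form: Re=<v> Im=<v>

Re=-0.3258 Im=0.2946

First d^3_{0,2}(β=2.4346), then the phase factors e^{-i(0)α} and e^{-i(2)γ}:
c=cos(2.434600/2)=0.346180, s=sin(2.434600/2)=0.938168; N=√[6·6·120·1]=65.726707
k∈{2,3} keeps every argument non-negative
  k=2: (−1)^0·65.7267/(12)·0.3462^4·0.9382^2 = +0.069236
  k=3: (−1)^1·65.7267/(12)·0.3462^2·0.9382^4 = -0.508496
d^3_{0,2}(2.4346) = +0.069236 -0.508496 = -0.439260
D = (+1.000000+0.000000i)·(-0.439260)·(+0.741697-0.670736i) = -0.325798+0.294627i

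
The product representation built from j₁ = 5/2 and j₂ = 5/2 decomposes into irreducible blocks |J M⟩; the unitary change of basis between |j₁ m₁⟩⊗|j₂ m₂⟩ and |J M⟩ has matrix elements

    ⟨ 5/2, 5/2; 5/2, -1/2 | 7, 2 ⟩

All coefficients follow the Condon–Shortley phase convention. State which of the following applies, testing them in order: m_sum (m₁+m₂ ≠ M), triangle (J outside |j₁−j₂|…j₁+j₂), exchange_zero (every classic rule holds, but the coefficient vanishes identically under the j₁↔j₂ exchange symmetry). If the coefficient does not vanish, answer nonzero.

m-sum: m₁+m₂ = 5/2+(-1/2) = 2, M = 2  ✓
triangle: need |j₁−j₂| ≤ J ≤ j₁+j₂, i.e. J ∈ [0, 5]; J = 7 is outside ✗ ⇒ coefficient is 0

triangle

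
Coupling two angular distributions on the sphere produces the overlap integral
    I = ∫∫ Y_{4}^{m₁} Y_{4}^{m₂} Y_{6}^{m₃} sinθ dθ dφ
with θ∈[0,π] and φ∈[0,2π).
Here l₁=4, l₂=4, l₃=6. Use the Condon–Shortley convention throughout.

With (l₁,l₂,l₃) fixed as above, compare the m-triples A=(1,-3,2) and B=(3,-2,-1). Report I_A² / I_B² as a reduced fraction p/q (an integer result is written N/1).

180/169

Same 4,4,6: normalisation and zero-m 3j drop out of the ratio.
A: Δ: 2! 6! 6! / 15! → 1/1261260; sum: t=0:+1/8640 t=1:−1/34560 = 1/11520; 3j²(4 4 6; 1 -3 2) = Δ·Π!·Σ² = 3/143  (sign +1)
B: Δ: 2! 6! 6! / 15! → 1/1261260; sum: t=0:+1/11520 t=1:−1/86400 = 13/172800; 3j²(4 4 6; 3 -2 -1) = Δ·Π!·Σ² = 13/660  (sign -1)
I_A²/I_B² = (3/143)/(13/660) = 180/169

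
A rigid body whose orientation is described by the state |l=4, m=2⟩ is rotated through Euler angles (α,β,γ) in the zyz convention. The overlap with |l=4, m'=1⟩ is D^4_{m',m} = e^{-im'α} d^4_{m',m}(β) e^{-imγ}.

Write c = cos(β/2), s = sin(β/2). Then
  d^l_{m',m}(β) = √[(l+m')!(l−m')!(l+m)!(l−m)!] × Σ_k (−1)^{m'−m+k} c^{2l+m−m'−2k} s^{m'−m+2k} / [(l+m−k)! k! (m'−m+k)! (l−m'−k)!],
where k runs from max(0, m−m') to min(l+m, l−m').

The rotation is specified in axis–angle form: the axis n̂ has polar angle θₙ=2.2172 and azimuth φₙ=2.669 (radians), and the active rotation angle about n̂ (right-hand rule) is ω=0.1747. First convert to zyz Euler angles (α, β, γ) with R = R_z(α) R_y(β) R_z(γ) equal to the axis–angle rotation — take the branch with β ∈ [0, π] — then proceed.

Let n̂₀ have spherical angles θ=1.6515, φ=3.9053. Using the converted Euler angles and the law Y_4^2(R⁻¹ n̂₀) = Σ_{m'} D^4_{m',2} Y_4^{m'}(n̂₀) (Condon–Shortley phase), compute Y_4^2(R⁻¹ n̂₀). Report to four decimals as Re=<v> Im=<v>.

Axis–angle → zyz. n̂ = (sinθₙcosφₙ, sinθₙsinφₙ, cosθₙ) = (-0.710759, +0.363363, -0.602320), ω = 0.1747.
R = I cosω + sinω [n̂]ₓ + (1−cosω) n̂n̂ᵀ gives
  R = [+0.992468, +0.100760, +0.069673; -0.108622, +0.986788, +0.120208; -0.056641, -0.126870, +0.990301]
β = atan2(√(R₁₃²+R₂₃²), R₃₃) = 0.139391; α = atan2(R₂₃, R₁₃) mod 2π = 1.045506; γ = atan2(R₃₂, −R₃₁) mod 2π = 5.132284
Need the full column D^4_{m',2} for m'=−4..4 at α=1.0455, β=0.1394, γ=5.1323.
cos(β/2)=0.997572, sin(β/2)=0.069639
d^4_{-4,2}: single k=6 term ⇒ +0.000001;  D = +0.000001+0.000000i
d^4_{-3,2}: k∈[5..6] ⇒ +0.000018 -0.000000 = +0.000018;  D = +0.000012-0.000014i
d^4_{-2,2}: k∈[4..6] ⇒ +0.000349 -0.000001 +0.000000 = +0.000348;  D = -0.000109-0.000330i
d^4_{-1,2}: k∈[3..5] ⇒ +0.004718 -0.000034 +0.000000 = +0.004684;  D = -0.004585-0.000957i
d^4_{0,2}: k∈[2..4] ⇒ +0.045341 -0.000589 +0.000001 = +0.044753;  D = -0.029878+0.033319i
d^4_{1,2}: k∈[1..3] ⇒ +0.290468 -0.007078 +0.000023 = +0.283414;  D = +0.087671+0.269513i
d^4_{2,2}: k∈[0..2] ⇒ +0.980742 -0.057352 +0.000349 = +0.923739;  D = +0.903293+0.193278i
d^4_{3,2}: k∈[0..1] ⇒ -0.256169 +0.003745 = -0.252424;  D = -0.169475+0.187073i
d^4_{4,2}: single k=0 term ⇒ +0.025290;  D = -0.007701-0.024089i
Y_4^{m'}(θ=1.6515,φ=3.9053) and Σ D·Y over m':
  (+0.0000+0.0000i)·(-0.4352-0.0379i)  (+0.0000-0.0000i)·(-0.0659-0.0751i)  (-0.0001-0.0003i)·(-0.0138+0.3169i)  (-0.0046-0.0010i)·(-0.0811+0.0777i)  (-0.0299+0.0333i)·(+0.2969+0.0000i)  (+0.0877+0.2695i)·(+0.0811+0.0777i)  (+0.9033+0.1933i)·(-0.0138-0.3169i)  (-0.1695+0.1871i)·(+0.0659-0.0751i)  (-0.0077-0.0241i)·(-0.4352+0.0379i)
Y_4^2(R⁻¹ n̂) = +0.033828-0.215435i

Re=0.0338 Im=-0.2154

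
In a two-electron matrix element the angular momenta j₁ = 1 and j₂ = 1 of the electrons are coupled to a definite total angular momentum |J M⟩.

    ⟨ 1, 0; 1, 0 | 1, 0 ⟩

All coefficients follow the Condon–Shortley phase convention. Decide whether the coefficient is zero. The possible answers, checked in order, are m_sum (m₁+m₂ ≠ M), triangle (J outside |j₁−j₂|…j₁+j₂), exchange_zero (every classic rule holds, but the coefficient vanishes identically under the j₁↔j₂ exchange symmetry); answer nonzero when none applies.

m-sum: m₁+m₂ = 0+0 = 0, M = 0  ✓
triangle: |j₁−j₂| = 0 ≤ J = 1 ≤ j₁+j₂ = 2  ✓
exchange: j₁=j₂ and m₁=m₂, and (−1)^(j₁+j₂−J) = (−1)^1 = −1 forces ⟨j₁m₁;j₂m₂|JM⟩ = −⟨j₂m₂;j₁m₁|JM⟩ = −⟨j₁m₁;j₂m₂|JM⟩ ⇒ the coefficient vanishes identically
Racah sum check: Σ_k collapses to 0 ⇒ CG = 0

exchange_zero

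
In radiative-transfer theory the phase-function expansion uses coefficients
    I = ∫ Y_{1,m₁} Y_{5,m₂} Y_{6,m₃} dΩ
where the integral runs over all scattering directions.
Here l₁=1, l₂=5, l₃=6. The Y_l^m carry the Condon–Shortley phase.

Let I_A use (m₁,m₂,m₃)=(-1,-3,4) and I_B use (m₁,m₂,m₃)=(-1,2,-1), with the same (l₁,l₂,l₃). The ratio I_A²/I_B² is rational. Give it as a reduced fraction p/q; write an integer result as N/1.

9/2

Same 1,5,6: normalisation and zero-m 3j drop out of the ratio.
A: Δ: 0! 2! 10! / 13! → 1/858; sum: t=0:+1/161280 = 1/161280; 3j²(1 5 6; -1 -3 4) = Δ·Π!·Σ² = 15/286  (sign +1)
B: Δ: 0! 2! 10! / 13! → 1/858; sum: t=0:+1/60480 = 1/60480; 3j²(1 5 6; -1 2 -1) = Δ·Π!·Σ² = 5/429  (sign -1)
I_A²/I_B² = (15/286)/(5/429) = 9/2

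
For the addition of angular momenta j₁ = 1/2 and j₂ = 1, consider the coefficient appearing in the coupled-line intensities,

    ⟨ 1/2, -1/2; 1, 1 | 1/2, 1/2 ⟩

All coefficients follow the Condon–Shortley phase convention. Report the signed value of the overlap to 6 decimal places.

j₁+j₂−J=1  J+j₁−j₂=0  J−j₁+j₂=1  j₁+j₂+J+1=3
(j₁±m₁, j₂±m₂, J±M) = (0,1,2,0,1,0)
P² = 2/3
sum k=1..1:
  [1] −1/1 = -1
S = -1
C² = P²·S² = 2/3 ; C = -0.816497

−√(2/3) ≈ -0.816497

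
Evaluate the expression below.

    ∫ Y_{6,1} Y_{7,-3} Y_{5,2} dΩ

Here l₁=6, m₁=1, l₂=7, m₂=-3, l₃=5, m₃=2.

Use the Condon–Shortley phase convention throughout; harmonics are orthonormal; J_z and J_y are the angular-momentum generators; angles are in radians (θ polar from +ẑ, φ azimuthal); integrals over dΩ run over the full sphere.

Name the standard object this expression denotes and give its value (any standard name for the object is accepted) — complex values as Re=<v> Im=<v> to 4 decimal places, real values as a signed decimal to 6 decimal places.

This is a Gaunt coefficient — the integral of a triple product of spherical harmonics over the sphere.
m-sum 0 ✓  L=18 even ✓  1≤5≤13 ✓
Π(2lᵢ+1) = 13×15×11 = 2145
triangle coeff Δ(6,7,5) = 1/174594420
Σ_t [2,6]: t=2:+1/4147200 t=3:−1/207360 t=4:+1/82944 t=5:−1/207360 t=6:+1/4147200 = 1/345600
(3j)²=420/46189 [(6 7 5; 0 0 0)], sign=-1
Σ_t [1,4]: t=1:−1/4354560 t=2:+1/414720 t=3:−1/345600 t=4:+1/2488320 = -1/3225600
(3j)²=81/92378 [(6 7 5; 1 -3 2)], sign=+1
⇒ 4πI² = 255150/14919047
I = (-1)√(255150/14919047/(4π)) = -0.03689116

Gaunt coefficient, -0.036891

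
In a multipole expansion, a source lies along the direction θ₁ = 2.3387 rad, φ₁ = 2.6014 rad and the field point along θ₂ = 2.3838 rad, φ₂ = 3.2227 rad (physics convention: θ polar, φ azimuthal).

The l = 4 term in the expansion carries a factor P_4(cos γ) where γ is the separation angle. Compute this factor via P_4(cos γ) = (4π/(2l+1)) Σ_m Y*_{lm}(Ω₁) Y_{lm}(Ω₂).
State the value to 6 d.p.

Addition theorem: P_4(cos γ) = (4π/9) Σ_m Y*_{lm}(Ω₁) Y_{lm}(Ω₂), m = −4…4:
  [-4]  conj(Y_{4,-4})(Ω₁) = -0.06593 - 0.09848j ; Y_{4,-4}(Ω₂) = 0.09361 - 0.03148j ; Δ = -0.00927 - 0.00714j
  [-3]  conj(Y_{4,-3})(Ω₁) = -0.01611 - 0.32327j ; Y_{4,-3}(Ω₂) = 0.28650 - 0.07112j ; Δ = -0.02761 - 0.09147j
  [-2]  conj(Y_{4,-2})(Ω₁) = 0.19385 - 0.36308j ; Y_{4,-2}(Ω₂) = 0.42001 - 0.06874j ; Δ = 0.05646 - 0.16582j
  [-1]  conj(Y_{4,-1})(Ω₁) = 0.07655 - 0.04590j ; Y_{4,-1}(Ω₂) = 0.16317 - 0.01326j ; Δ = 0.01188 - 0.00851j
  [+0]  conj(Y_{4,0})(Ω₁) = -0.35192 + 0.00000j ; Y_{4,0}(Ω₂) = -0.32639 + 0.00000j ; Δ = 0.11486 + 0.00000j
  [+1]  conj(Y_{4,1})(Ω₁) = -0.07655 - 0.04590j ; Y_{4,1}(Ω₂) = -0.16317 - 0.01326j ; Δ = 0.01188 + 0.00851j
  [+2]  conj(Y_{4,2})(Ω₁) = 0.19385 + 0.36308j ; Y_{4,2}(Ω₂) = 0.42001 + 0.06874j ; Δ = 0.05646 + 0.16582j
  [+3]  conj(Y_{4,3})(Ω₁) = 0.01611 - 0.32327j ; Y_{4,3}(Ω₂) = -0.28650 - 0.07112j ; Δ = -0.02761 + 0.09147j
  [+4]  conj(Y_{4,4})(Ω₁) = -0.06593 + 0.09848j ; Y_{4,4}(Ω₂) = 0.09361 + 0.03148j ; Δ = -0.00927 + 0.00714j
Accumulated sum 0.17780 + 0.00000j; after 4π/(2l+1) scaling, 0.24826 + 0.00000j ⇒ P_4 = 0.248255

0.248255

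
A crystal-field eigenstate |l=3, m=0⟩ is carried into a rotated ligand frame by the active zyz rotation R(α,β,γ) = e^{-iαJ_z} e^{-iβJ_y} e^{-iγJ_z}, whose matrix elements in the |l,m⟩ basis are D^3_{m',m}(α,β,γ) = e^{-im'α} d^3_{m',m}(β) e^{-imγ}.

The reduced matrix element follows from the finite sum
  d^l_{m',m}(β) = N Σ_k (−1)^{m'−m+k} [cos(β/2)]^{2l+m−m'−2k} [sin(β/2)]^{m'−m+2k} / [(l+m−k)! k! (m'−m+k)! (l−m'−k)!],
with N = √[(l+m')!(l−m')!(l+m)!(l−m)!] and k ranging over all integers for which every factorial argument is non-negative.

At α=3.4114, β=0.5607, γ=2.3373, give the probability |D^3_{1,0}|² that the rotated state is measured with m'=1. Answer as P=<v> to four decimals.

Split into d^3_{1,0}(β=0.5607) × two z-phases.
With c≡cos(β/2)=0.960959 and s≡sin(β/2)=0.276692, N=[24·2·6·6]^{1/2}=41.569219
The bounds max(0,m−m')=0 and min(l+m,l−m')=2 give 3 terms
  k=0: (−1)^1·41.5692/(12)·0.9610^5·0.2767^1 = -0.785436
  k=1: (−1)^2·41.5692/(4)·0.9610^3·0.2767^3 = +0.195351
  k=2: (−1)^3·41.5692/(12)·0.9610^1·0.2767^5 = -0.005399
d^3_{1,0}(0.5607) = -0.785436 +0.195351 -0.005399 = -0.595483
|D^3_{1,0}|² = |d^3_{1,0}(β)|² = (-0.595483)² = 0.354600 (the z-rotation phases have unit modulus)

P=0.3546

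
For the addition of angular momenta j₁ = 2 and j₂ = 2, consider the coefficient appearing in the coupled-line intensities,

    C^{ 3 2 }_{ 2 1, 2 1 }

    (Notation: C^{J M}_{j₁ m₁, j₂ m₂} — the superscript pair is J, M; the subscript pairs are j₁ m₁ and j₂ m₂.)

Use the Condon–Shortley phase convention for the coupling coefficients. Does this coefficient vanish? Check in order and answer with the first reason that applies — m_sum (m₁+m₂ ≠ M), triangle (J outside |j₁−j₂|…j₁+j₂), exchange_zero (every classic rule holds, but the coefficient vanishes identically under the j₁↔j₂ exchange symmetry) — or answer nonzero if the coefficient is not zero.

exchange_zero

m-sum: m₁+m₂ = 1+1 = 2, M = 2  ✓
triangle: |j₁−j₂| = 0 ≤ J = 3 ≤ j₁+j₂ = 4  ✓
exchange: j₁=j₂ and m₁=m₂, and (−1)^(j₁+j₂−J) = (−1)^1 = −1 forces ⟨j₁m₁;j₂m₂|JM⟩ = −⟨j₂m₂;j₁m₁|JM⟩ = −⟨j₁m₁;j₂m₂|JM⟩ ⇒ the coefficient vanishes identically
Racah sum check: Σ_k collapses to 0 ⇒ CG = 0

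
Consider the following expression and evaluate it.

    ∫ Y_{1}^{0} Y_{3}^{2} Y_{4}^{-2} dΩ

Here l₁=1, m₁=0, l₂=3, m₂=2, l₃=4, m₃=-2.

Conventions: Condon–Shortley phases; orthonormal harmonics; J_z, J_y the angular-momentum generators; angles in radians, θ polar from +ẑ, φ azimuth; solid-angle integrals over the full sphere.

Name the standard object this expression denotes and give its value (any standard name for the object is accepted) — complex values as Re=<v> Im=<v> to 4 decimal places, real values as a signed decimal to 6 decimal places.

Gaunt coefficient, +0.213244

This is a Gaunt coefficient — the integral of a triple product of spherical harmonics over the sphere.
m-sum 0 ✓  L=8 even ✓  2≤4≤4 ✓
Π(2lᵢ+1) = 3×7×9 = 189
triangle coeff Δ(1,3,4) = 1/252
Σ_t [0,0]: t=0:+1/36 = 1/36
(3j)²=4/63 [(1 3 4; 0 0 0)], sign=+1
Σ_t [0,0]: t=0:+1/120 = 1/120
(3j)²=1/21 [(1 3 4; 0 2 -2)], sign=+1
⇒ 4πI² = 4/7
I = (+1)√(4/7/(4π)) = 0.21324362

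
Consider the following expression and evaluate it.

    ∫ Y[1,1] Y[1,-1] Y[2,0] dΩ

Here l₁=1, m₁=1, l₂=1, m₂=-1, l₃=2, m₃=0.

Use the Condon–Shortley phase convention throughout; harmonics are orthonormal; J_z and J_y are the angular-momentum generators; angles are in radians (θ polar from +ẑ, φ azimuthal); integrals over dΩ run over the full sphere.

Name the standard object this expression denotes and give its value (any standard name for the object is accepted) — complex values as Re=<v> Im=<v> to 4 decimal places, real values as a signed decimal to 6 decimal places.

This is a Gaunt coefficient — the integral of a triple product of spherical harmonics over the sphere.
m-sum 0 ✓  L=4 even ✓  0≤2≤2 ✓
Π(2lᵢ+1) = 3×3×5 = 45
triangle coeff Δ(1,1,2) = 1/30
Σ_t [0,0]: t=0:+1/1 = 1/1
(3j)²=2/15 [(1 1 2; 0 0 0)], sign=+1
Σ_t [0,0]: t=0:+1/4 = 1/4
(3j)²=1/30 [(1 1 2; 1 -1 0)], sign=+1
⇒ 4πI² = 1/5
I = (+1)√(1/5/(4π)) = 0.12615663

Gaunt coefficient, +0.126157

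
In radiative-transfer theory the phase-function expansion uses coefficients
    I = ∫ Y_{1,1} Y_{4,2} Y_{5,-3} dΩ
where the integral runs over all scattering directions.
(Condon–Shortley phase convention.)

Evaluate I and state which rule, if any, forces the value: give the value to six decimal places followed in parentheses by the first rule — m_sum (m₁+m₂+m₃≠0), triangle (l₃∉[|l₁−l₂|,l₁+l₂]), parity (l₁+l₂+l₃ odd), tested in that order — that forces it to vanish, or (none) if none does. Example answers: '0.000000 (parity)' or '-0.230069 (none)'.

Checks pass: Σm=0; 10 even; l₃=5∈[3,5].
(2·1+1)(2·4+1)(2·5+1) = 297
Δ: 0! 2! 8! / 11! → 1/495
sum: t=0:+1/576 = 1/576
3j²(1 4 5; 0 0 0) = Δ·Π!·Σ² = 5/99  (sign -1)
sum: t=0:+1/2880 = 1/2880
3j²(1 4 5; 1 2 -3) = Δ·Π!·Σ² = 28/495  (sign +1)
combine: 4πI² = 297·5/99·28/495 = 28/33
take √, sign -1: I = -0.25984664
No selection rule forces the value: the integral is nonzero (none).

-0.259847 (none)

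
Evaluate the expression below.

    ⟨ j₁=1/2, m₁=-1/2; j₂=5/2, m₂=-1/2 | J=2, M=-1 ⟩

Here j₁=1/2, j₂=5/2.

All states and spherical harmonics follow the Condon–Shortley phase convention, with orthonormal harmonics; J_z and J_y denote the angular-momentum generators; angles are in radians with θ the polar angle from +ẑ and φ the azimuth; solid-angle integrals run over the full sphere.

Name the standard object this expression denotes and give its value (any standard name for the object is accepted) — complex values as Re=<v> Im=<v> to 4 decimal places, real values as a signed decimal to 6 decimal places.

This is a Clebsch–Gordan (vector-coupling) coefficient.
j₁+j₂−J=1  J+j₁−j₂=0  J−j₁+j₂=4  j₁+j₂+J+1=6
(j₁±m₁, j₂±m₂, J±M) = (0,1,2,3,1,3)
P² = 12
sum k=1..1:
  [1] −1/6 = -1/6
S = -1/6
C² = P²·S² = 1/3 ; C = -0.577350

Clebsch–Gordan coefficient, −√(1/3) ≈ -0.577350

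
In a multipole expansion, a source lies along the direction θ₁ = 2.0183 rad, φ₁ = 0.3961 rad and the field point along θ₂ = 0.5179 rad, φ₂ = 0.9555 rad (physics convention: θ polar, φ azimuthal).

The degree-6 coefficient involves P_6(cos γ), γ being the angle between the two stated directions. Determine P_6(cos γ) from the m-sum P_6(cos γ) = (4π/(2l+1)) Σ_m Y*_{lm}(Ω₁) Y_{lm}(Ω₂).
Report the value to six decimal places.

-0.312465

Expand P_6 via completeness: Σ_{m} conj(Y_{6,m}) at Ω₁ times Y_{6,m} at Ω₂ —
  [-6]  conj(Y_{6,-6})(Ω₁) = (-0.187100, 0.179616) ; Y_{6,-6}(Ω₂) = (0.006062, 0.003718) ; Δ = (-0.001802, 0.000393)
  [-5]  conj(Y_{6,-5})(Ω₁) = (0.171779, -0.395549) ; Y_{6,-5}(Ω₂) = (0.002813, 0.043144) ; Δ = (0.017549, 0.006298)
  [-4]  conj(Y_{6,-4})(Ω₁) = (-0.003397, 0.249722) ; Y_{6,-4}(Ω₂) = (-0.121671, 0.098473) ; Δ = (-0.024177, -0.030718)
  [-3]  conj(Y_{6,-3})(Ω₁) = (0.072485, 0.180172) ; Y_{6,-3}(Ω₂) = (-0.350529, -0.098936) ; Δ = (-0.007583, -0.070327)
  [-2]  conj(Y_{6,-2})(Ω₁) = (-0.225573, -0.228662) ; Y_{6,-2}(Ω₂) = (-0.165622, -0.467904) ; Δ = (-0.069632, 0.143418)
  [-1]  conj(Y_{6,-1})(Ω₁) = (-0.080019, -0.033464) ; Y_{6,-1}(Ω₂) = (0.118568, -0.167746) ; Δ = (-0.015101, 0.009455)
  [+0]  conj(Y_{6,0})(Ω₁) = (0.326307, -0.000000) ; Y_{6,0}(Ω₂) = (-0.373128, 0.000000) ; Δ = (-0.121754, 0.000000)
  [+1]  conj(Y_{6,1})(Ω₁) = (0.080019, -0.033464) ; Y_{6,1}(Ω₂) = (-0.118568, -0.167746) ; Δ = (-0.015101, -0.009455)
  [+2]  conj(Y_{6,2})(Ω₁) = (-0.225573, 0.228662) ; Y_{6,2}(Ω₂) = (-0.165622, 0.467904) ; Δ = (-0.069632, -0.143418)
  [+3]  conj(Y_{6,3})(Ω₁) = (-0.072485, 0.180172) ; Y_{6,3}(Ω₂) = (0.350529, -0.098936) ; Δ = (-0.007583, 0.070327)
  [+4]  conj(Y_{6,4})(Ω₁) = (-0.003397, -0.249722) ; Y_{6,4}(Ω₂) = (-0.121671, -0.098473) ; Δ = (-0.024177, 0.030718)
  [+5]  conj(Y_{6,5})(Ω₁) = (-0.171779, -0.395549) ; Y_{6,5}(Ω₂) = (-0.002813, 0.043144) ; Δ = (0.017549, -0.006298)
  [+6]  conj(Y_{6,6})(Ω₁) = (-0.187100, -0.179616) ; Y_{6,6}(Ω₂) = (0.006062, -0.003718) ; Δ = (-0.001802, -0.000393)
Total Σ_m = (-0.323247, 0.000000). Multiply by 0.966644: (-0.312465, 0.000000). P_6(cos γ) = -0.312465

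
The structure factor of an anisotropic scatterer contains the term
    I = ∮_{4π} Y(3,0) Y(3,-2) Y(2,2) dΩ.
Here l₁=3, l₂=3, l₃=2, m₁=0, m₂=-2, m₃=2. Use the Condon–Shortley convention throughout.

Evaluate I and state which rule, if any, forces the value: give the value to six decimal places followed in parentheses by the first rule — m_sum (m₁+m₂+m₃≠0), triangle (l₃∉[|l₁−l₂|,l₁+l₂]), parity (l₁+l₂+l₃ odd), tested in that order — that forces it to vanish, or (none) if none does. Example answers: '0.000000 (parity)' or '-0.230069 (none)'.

-0.188063 (none)

m-sum 0 ✓  L=8 even ✓  0≤2≤6 ✓
Π(2lᵢ+1) = 7×7×5 = 245
triangle coeff Δ(3,3,2) = 1/3780
Σ_t [1,3]: t=1:−1/24 t=2:+1/4 t=3:−1/24 = 1/6
(3j)²=4/105 [(3 3 2; 0 0 0)], sign=+1
Σ_t [1,1]: t=1:−1/24 = -1/24
(3j)²=1/21 [(3 3 2; 0 -2 2)], sign=-1
⇒ 4πI² = 4/9
I = (-1)√(4/9/(4π)) = -0.18806319
No selection rule forces the value: the integral is nonzero (none).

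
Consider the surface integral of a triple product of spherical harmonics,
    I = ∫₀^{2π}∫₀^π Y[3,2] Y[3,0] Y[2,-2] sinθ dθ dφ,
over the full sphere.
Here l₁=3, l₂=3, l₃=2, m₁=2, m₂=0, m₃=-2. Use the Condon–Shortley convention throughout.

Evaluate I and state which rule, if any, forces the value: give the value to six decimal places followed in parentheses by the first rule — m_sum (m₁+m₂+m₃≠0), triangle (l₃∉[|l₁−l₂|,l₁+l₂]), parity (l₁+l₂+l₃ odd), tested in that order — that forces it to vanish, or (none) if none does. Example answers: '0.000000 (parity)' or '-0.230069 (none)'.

-0.188063 (none)

m-sum 0 ✓  L=8 even ✓  0≤2≤6 ✓
Π(2lᵢ+1) = 7×7×5 = 245
triangle coeff Δ(3,3,2) = 1/3780
Σ_t [1,3]: t=1:−1/24 t=2:+1/4 t=3:−1/24 = 1/6
(3j)²=4/105 [(3 3 2; 0 0 0)], sign=+1
Σ_t [1,1]: t=1:−1/24 = -1/24
(3j)²=1/21 [(3 3 2; 2 0 -2)], sign=-1
⇒ 4πI² = 4/9
I = (-1)√(4/9/(4π)) = -0.18806319
No selection rule forces the value: the integral is nonzero (none).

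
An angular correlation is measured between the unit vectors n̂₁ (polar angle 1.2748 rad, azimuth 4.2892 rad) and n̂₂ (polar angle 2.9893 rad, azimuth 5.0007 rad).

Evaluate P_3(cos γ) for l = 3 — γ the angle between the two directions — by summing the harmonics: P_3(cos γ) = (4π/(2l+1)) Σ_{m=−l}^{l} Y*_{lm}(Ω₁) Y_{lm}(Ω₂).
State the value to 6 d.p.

0.253424

Expand P_3 via completeness: Σ_{m} conj(Y_{3,m}) at Ω₁ times Y_{3,m} at Ω₂ —
  m=-3: (0.34868 + 0.10833j) × (-0.00111 - 0.00094j) = -0.00028 - 0.00045j  (running Σ = -0.00028 - 0.00045j)
  m=-2: (-0.18075 + 0.20425j) × (0.01949 - 0.01267j) = -0.00093 + 0.00627j  (running Σ = -0.00122 + 0.00582j)
  m=-1: (0.07294 + 0.16195j) × (0.05416 + 0.18261j) = -0.02562 + 0.02209j  (running Σ = -0.02684 + 0.02791j)
  m=0: (-0.28025 + 0.00000j) × (-0.69527 + 0.00000j) = 0.19485 + 0.00000j  (running Σ = 0.16801 + 0.02791j)
  m=1: (-0.07294 + 0.16195j) × (-0.05416 + 0.18261j) = -0.02562 - 0.02209j  (running Σ = 0.14239 + 0.00582j)
  m=2: (-0.18075 - 0.20425j) × (0.01949 + 0.01267j) = -0.00093 - 0.00627j  (running Σ = 0.14145 - 0.00045j)
  m=3: (-0.34868 + 0.10833j) × (0.00111 - 0.00094j) = -0.00028 + 0.00045j  (running Σ = 0.14117 + 0.00000j)
Accumulated sum 0.14117 + 0.00000j; after 4π/(2l+1) scaling, 0.25342 + 0.00000j ⇒ P_3 = 0.253424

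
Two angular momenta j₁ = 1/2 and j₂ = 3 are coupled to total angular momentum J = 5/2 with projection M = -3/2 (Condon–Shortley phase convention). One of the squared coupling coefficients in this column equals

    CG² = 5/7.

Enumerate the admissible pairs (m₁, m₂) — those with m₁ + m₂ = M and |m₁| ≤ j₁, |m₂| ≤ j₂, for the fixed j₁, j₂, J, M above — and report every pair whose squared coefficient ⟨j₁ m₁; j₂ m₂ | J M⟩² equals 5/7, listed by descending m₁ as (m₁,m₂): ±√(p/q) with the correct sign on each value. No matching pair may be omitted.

(1/2,-2): +√(5/7)

Admissible pairs with m₁+m₂ = M = -3/2: (-1/2,-1), (1/2,-2)
  (m₁,m₂)=(1/2,-2): CG² = 5/7, CG = +√(5/7)   ← matches the target
  (m₁,m₂)=(-1/2,-1): CG² = 2/7, CG = −√(2/7)
Pairs with CG² = 5/7: (1/2,-2): +√(5/7)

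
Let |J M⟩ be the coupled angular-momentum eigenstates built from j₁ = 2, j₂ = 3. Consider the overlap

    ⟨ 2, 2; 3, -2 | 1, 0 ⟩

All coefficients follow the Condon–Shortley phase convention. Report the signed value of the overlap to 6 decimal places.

√[3·4!0!2!/7! · 4!0!1!5!1!1!] = √(576/7)
  +(−1)^0/∏(0,4,0,1,0,1)! = 1/24  (running 1/24)
⟨..|..⟩ = √(576/7)·(1/24) = +0.377964

+0.377964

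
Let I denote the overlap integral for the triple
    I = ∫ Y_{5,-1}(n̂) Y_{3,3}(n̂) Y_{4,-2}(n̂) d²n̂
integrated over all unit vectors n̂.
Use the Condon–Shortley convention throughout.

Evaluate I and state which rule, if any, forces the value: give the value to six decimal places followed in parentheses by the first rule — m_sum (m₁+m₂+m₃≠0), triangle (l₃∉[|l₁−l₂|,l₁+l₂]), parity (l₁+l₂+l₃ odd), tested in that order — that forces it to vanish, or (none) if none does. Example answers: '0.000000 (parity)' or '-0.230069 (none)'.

m-sum 0 ✓  L=12 even ✓  2≤4≤8 ✓
Π(2lᵢ+1) = 11×7×9 = 693
triangle coeff Δ(5,3,4) = 1/180180
Σ_t [1,3]: t=1:−1/576 t=2:+1/144 t=3:−1/576 = 1/288
(3j)²=20/1001 [(5 3 4; 0 0 0)], sign=+1
Σ_t [4,4]: t=4:+1/2304 = 1/2304
(3j)²=75/4004 [(5 3 4; -1 3 -2)], sign=+1
⇒ 4πI² = 3375/13013
I = (+1)√(3375/13013/(4π)) = 0.14366244
No selection rule forces the value: the integral is nonzero (none).

0.143662 (none)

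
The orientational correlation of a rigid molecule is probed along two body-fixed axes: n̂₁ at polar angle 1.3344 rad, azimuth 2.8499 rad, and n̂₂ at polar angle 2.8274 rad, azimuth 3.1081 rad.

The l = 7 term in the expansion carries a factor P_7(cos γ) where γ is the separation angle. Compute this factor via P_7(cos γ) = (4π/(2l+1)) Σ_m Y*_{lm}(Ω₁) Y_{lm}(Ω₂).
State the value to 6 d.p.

-0.142158

Expand P_7 via completeness: Σ_{m} conj(Y_{7,m}) at Ω₁ times Y_{7,m} at Ω₂ —
  m=-7: Y*=+0.186271+0.365746i  Y=-0.000131-0.000031i  product -0.000013-0.000054i
  m=-6: Y*=-0.066001-0.364029i  Y=-0.001519-0.000309i  product -0.000012+0.000573i
  m=-5: Y*=+0.010250-0.090865i  Y=-0.010973-0.001855i  product -0.000281+0.000978i
  m=-4: Y*=-0.138034+0.322852i  Y=-0.055263-0.007448i  product +0.010033-0.016814i
  m=-3: Y*=+0.012372-0.014817i  Y=-0.195898-0.019750i  product -0.002716+0.002658i
  m=-2: Y*=+0.271610-0.179267i  Y=-0.460778-0.030912i  product -0.130693+0.074206i
  m=-1: Y*=-0.058661+0.017613i  Y=-0.583792-0.019560i  product +0.034590-0.009135i
  m=+0: Y*=-0.315628-0.000000i  Y=-0.026919+0.000000i  product +0.008496+0.000000i
  m=+1: Y*=+0.058661+0.017613i  Y=+0.583792-0.019560i  product +0.034590+0.009135i
  m=+2: Y*=+0.271610+0.179267i  Y=-0.460778+0.030912i  product -0.130693-0.074206i
  m=+3: Y*=-0.012372-0.014817i  Y=+0.195898-0.019750i  product -0.002716-0.002658i
  m=+4: Y*=-0.138034-0.322852i  Y=-0.055263+0.007448i  product +0.010033+0.016814i
  m=+5: Y*=-0.010250-0.090865i  Y=+0.010973-0.001855i  product -0.000281-0.000978i
  m=+6: Y*=-0.066001+0.364029i  Y=-0.001519+0.000309i  product -0.000012-0.000573i
  m=+7: Y*=-0.186271+0.365746i  Y=+0.000131-0.000031i  product -0.000013+0.000054i
Total Σ_m = -0.169689+0.000000i. Multiply by 0.837758: -0.142158+0.000000i. P_7(cos γ) = -0.142158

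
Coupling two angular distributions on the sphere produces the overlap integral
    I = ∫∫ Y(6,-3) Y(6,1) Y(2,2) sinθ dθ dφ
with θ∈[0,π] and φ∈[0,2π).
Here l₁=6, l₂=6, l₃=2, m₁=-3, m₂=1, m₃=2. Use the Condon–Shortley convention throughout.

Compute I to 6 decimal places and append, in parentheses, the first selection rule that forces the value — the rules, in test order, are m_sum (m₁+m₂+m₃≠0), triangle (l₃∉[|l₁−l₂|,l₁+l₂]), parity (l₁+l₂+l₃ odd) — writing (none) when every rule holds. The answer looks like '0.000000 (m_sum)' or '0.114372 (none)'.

m-sum 0 ✓  L=14 even ✓  0≤2≤12 ✓
Π(2lᵢ+1) = 13×13×5 = 845
triangle coeff Δ(6,6,2) = 1/90090
Σ_t [4,6]: t=4:+1/69120 t=5:−1/14400 t=6:+1/69120 = -7/172800
(3j)²=14/715 [(6 6 2; 0 0 0)], sign=-1
Σ_t [7,7]: t=7:−1/120960 = -1/120960
(3j)²=24/1001 [(6 6 2; -3 1 2)], sign=-1
⇒ 4πI² = 48/121
I = (+1)√(48/121/(4π)) = 0.17767364
No selection rule forces the value: the integral is nonzero (none).

0.177674 (none)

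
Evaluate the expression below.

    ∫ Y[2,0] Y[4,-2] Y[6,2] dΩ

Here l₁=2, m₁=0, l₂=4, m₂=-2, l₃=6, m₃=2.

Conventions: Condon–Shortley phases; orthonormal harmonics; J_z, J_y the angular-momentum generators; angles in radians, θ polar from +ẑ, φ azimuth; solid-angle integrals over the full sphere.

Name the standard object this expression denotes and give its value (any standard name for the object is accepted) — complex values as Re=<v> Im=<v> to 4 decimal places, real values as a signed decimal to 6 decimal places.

Gaunt coefficient, +0.206144

This is a Gaunt coefficient — the integral of a triple product of spherical harmonics over the sphere.
Checks pass: Σm=0; 12 even; l₃=6∈[2,6].
(2·2+1)(2·4+1)(2·6+1) = 585
Δ: 0! 4! 8! / 13! → 1/6435
sum: t=0:+1/2304 = 1/2304
3j²(2 4 6; 0 0 0) = Δ·Π!·Σ² = 5/143  (sign +1)
sum: t=0:+1/5760 = 1/5760
3j²(2 4 6; 0 -2 2) = Δ·Π!·Σ² = 56/2145  (sign +1)
combine: 4πI² = 585·5/143·56/2145 = 840/1573
take √, sign +1: I = 0.20614383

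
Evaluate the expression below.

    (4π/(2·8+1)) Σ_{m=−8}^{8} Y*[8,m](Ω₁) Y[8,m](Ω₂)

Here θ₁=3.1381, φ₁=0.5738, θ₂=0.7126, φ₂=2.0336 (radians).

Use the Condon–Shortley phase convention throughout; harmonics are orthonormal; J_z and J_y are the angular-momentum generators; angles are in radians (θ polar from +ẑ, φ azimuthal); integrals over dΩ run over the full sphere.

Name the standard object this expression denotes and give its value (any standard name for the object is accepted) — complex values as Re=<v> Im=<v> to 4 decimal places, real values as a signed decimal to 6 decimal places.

This sum is the spherical-harmonic addition theorem: it equals the Legendre polynomial P_l(cos γ) of the angle γ between the two directions.
Expand P_8 via completeness: Σ_{m} conj(Y_{8,m}) at Ω₁ times Y_{8,m} at Ω₂ —
  m=-8: (-0.000000-0.000000i) × (-0.014572+0.009153i) = +0.000000+0.000000i  (running Σ = +0.000000+0.000000i)
  m=-7: (+0.000000+0.000000i) × (-0.007797-0.079281i) = +0.000000-0.000000i  (running Σ = +0.000000-0.000000i)
  m=-6: (-0.000000-0.000000i) × (+0.208414+0.079585i) = -0.000000-0.000000i  (running Σ = -0.000000-0.000000i)
  m=-5: (+0.000000-0.000000i) × (-0.302431+0.277939i) = -0.000000+0.000000i  (running Σ = -0.000000+0.000000i)
  m=-4: (-0.000000+0.000000i) × (-0.126955-0.440806i) = +0.000000+0.000000i  (running Σ = +0.000000+0.000000i)
  m=-3: (+0.000000-0.000001i) × (+0.163166+0.030094i) = +0.000000-0.000000i  (running Σ = +0.000000-0.000000i)
  m=-2: (+0.000052+0.000115i) × (+0.177734-0.236147i) = +0.000036+0.000008i  (running Σ = +0.000036+0.000008i)
  m=-1: (-0.014473-0.009355i) × (+0.144940+0.290492i) = +0.000620-0.005560i  (running Σ = +0.000656-0.005552i)
  m=0: (+1.162851-0.000000i) × (+0.202867+0.000000i) = +0.235904+0.000000i  (running Σ = +0.236560-0.005552i)
  m=1: (+0.014473-0.009355i) × (-0.144940+0.290492i) = +0.000620+0.005560i  (running Σ = +0.237180+0.000008i)
  m=2: (+0.000052-0.000115i) × (+0.177734+0.236147i) = +0.000036-0.000008i  (running Σ = +0.237216-0.000000i)
  m=3: (-0.000000-0.000001i) × (-0.163166+0.030094i) = +0.000000+0.000000i  (running Σ = +0.237216+0.000000i)
  m=4: (-0.000000-0.000000i) × (-0.126955+0.440806i) = +0.000000-0.000000i  (running Σ = +0.237216+0.000000i)
  m=5: (-0.000000-0.000000i) × (+0.302431+0.277939i) = -0.000000-0.000000i  (running Σ = +0.237216-0.000000i)
  m=6: (-0.000000+0.000000i) × (+0.208414-0.079585i) = -0.000000+0.000000i  (running Σ = +0.237216-0.000000i)
  m=7: (-0.000000+0.000000i) × (+0.007797-0.079281i) = +0.000000+0.000000i  (running Σ = +0.237216-0.000000i)
  m=8: (-0.000000+0.000000i) × (-0.014572-0.009153i) = +0.000000-0.000000i  (running Σ = +0.237216-0.000000i)
Σ over m = +0.237216-0.000000i; ×(4π/17) → +0.175350-0.000000i. Real part: 0.175350

Legendre polynomial (addition theorem), +0.175350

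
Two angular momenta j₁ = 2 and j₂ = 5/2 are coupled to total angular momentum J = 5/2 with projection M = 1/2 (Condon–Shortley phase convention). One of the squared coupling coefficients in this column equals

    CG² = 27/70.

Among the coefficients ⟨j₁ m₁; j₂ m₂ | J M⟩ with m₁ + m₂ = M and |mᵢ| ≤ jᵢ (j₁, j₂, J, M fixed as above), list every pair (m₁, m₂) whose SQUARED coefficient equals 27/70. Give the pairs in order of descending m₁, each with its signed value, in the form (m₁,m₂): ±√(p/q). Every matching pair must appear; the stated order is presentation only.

Admissible pairs with m₁+m₂ = M = 1/2: (-2,5/2), (-1,3/2), (0,1/2), (1,-1/2), (2,-3/2)
  (m₁,m₂)=(2,-3/2): CG² = 27/70, CG = +√(27/70)   ← matches the target
  (m₁,m₂)=(1,-1/2): CG² = 0/1, CG = 0
  (m₁,m₂)=(0,1/2): CG² = 8/35, CG = −√(8/35)
  (m₁,m₂)=(-1,3/2): CG² = 6/35, CG = +√(6/35)
  (m₁,m₂)=(-2,5/2): CG² = 3/14, CG = +√(3/14)
Pairs with CG² = 27/70: (2,-3/2): +√(27/70)

(2,-3/2): +√(27/70)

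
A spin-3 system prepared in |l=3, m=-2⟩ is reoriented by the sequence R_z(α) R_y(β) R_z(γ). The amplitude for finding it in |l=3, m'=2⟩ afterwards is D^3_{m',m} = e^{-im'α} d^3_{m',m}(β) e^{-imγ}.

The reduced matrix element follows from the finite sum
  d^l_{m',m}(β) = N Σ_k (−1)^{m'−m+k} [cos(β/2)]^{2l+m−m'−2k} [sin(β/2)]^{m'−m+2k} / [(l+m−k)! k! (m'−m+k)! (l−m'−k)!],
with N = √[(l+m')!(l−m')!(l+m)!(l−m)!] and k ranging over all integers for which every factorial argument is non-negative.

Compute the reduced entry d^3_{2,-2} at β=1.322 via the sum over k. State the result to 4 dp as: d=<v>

d=0.3890

d^3_{2,-2}(β=1.3220) via the finite sum:
Half-angle: c=0.789379, s=0.613907. N=√(120·1·1·120)=120.000000
Admissible k: 0..1 (factorial args all ≥0)
  k=0: (−1)^4·120.0000/(24)·0.7894^2·0.6139^4 = +0.442537
  k=1: (−1)^5·120.0000/(120)·0.7894^0·0.6139^6 = -0.053532
d^3_{2,-2}(1.3220) = +0.442537 -0.053532 = +0.389005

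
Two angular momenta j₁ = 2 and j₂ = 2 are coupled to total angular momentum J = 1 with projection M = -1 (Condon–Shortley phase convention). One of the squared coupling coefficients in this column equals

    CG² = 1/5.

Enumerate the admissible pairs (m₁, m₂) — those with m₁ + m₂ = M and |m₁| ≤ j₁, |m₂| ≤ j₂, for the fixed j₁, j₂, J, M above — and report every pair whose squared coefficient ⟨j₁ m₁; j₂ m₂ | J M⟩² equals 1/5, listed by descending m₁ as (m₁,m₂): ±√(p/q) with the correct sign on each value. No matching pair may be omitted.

(1,-2): +√(1/5); (-2,1): −√(1/5)

Admissible pairs with m₁+m₂ = M = -1: (-2,1), (-1,0), (0,-1), (1,-2)
  (m₁,m₂)=(1,-2): CG² = 1/5, CG = +√(1/5)   ← matches the target
  (m₁,m₂)=(0,-1): CG² = 3/10, CG = −√(3/10)
  (m₁,m₂)=(-1,0): CG² = 3/10, CG = +√(3/10)
  (m₁,m₂)=(-2,1): CG² = 1/5, CG = −√(1/5)   ← matches the target
Pairs with CG² = 1/5: (1,-2): +√(1/5); (-2,1): −√(1/5)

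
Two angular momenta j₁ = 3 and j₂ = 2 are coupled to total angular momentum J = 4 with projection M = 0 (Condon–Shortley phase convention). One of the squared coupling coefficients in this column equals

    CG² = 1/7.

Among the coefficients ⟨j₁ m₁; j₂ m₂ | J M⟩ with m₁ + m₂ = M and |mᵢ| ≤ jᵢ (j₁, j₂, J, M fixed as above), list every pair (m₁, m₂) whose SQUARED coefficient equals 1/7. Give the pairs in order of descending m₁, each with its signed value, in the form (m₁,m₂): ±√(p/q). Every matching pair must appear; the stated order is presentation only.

Admissible pairs with m₁+m₂ = M = 0: (-2,2), (-1,1), (0,0), (1,-1), (2,-2)
  (m₁,m₂)=(2,-2): CG² = 1/7, CG = +√(1/7)   ← matches the target
  (m₁,m₂)=(1,-1): CG² = 5/14, CG = +√(5/14)
  (m₁,m₂)=(0,0): CG² = 0/1, CG = 0
  (m₁,m₂)=(-1,1): CG² = 5/14, CG = −√(5/14)
  (m₁,m₂)=(-2,2): CG² = 1/7, CG = −√(1/7)   ← matches the target
Pairs with CG² = 1/7: (2,-2): +√(1/7); (-2,2): −√(1/7)

(2,-2): +√(1/7); (-2,2): −√(1/7)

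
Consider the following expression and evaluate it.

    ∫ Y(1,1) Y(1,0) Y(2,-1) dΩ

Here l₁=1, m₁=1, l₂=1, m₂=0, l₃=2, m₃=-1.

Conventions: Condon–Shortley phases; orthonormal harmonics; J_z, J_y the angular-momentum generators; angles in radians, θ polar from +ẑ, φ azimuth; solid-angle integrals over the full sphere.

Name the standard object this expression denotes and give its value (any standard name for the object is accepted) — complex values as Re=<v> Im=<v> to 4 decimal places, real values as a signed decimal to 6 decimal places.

This is a Gaunt coefficient — the integral of a triple product of spherical harmonics over the sphere.
Rules hold: Σm=0, L=4 even, 0≤2≤2.
N = 3·3·5 = 45
Δ = 0!·2!·2!/5! = 1/30
Racah Σ t=0..0: t=0:+1/1 = 1/1
⇒ 3j(1 1 2; 0 0 0)² = 2/15, sgn +1
Racah Σ t=0..0: t=0:+1/2 = 1/2
⇒ 3j(1 1 2; 1 0 -1)² = 1/10, sgn -1
4πI² = N·(3j₀)²·(3jₘ)² = 3/5
I = -1·√(0.6/4π) = -0.21850969

Gaunt coefficient, -0.218510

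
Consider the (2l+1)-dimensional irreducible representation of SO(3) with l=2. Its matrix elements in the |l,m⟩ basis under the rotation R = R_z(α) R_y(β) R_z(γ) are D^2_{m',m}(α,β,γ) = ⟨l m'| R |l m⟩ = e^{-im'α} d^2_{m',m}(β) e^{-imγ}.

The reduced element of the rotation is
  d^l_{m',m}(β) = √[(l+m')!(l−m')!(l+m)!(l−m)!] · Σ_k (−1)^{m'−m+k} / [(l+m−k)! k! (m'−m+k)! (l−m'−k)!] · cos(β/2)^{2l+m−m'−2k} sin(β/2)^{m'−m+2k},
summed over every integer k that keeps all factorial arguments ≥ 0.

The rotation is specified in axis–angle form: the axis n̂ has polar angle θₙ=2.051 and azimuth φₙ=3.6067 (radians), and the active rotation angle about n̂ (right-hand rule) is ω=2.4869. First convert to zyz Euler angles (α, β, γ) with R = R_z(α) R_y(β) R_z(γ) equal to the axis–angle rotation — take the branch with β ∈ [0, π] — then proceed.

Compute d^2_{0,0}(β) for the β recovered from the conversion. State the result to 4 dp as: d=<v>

Axis–angle → zyz. n̂ = (sinθₙcosφₙ, sinθₙsinφₙ, cosθₙ) = (-0.792688, -0.397792, -0.461960), ω = 2.4869.
R = I cosω + sinω [n̂]ₓ + (1−cosω) n̂n̂ᵀ gives
  R = [+0.333553, +0.846746, +0.414444; +0.284157, -0.509477, +0.812212; +0.898887, -0.153149, -0.410546]
β = atan2(√(R₁₃²+R₂₃²), R₃₃) = 1.993850; α = atan2(R₂₃, R₁₃) mod 2π = 1.098970; γ = atan2(R₃₂, −R₃₁) mod 2π = 3.310348
d^2_{0,0}(β=1.9938) via the finite sum:
Half-angle: c=0.542887, s=0.839805. N=√(2·2·2·2)=4.000000
k: max(0,(0)−(0))=0 … min(2+(0),2−(0))=2
  k=0: (−1)^0·4.0000/(4)·0.5429^4·0.8398^0 = +0.086864
  k=1: (−1)^1·4.0000/(1)·0.5429^2·0.8398^2 = -0.831452
  k=2: (−1)^2·4.0000/(4)·0.5429^0·0.8398^4 = +0.497410
d^2_{0,0}(1.9938) = +0.086864 -0.831452 +0.497410 = -0.247177

d=-0.2472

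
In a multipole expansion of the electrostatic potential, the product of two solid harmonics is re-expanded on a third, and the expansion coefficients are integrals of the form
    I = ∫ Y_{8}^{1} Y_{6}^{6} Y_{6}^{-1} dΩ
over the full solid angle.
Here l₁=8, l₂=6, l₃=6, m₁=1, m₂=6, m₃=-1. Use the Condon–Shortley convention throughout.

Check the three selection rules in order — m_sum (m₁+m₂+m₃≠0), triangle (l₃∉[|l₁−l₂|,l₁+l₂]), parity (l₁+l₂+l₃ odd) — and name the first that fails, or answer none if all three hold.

m_sum

m₁+m₂+m₃ = 1 + 6 − 1 = 6  ✗
triangle: |8−6|=2 ≤ l₃=6 ≤ 8+6=14
parity: l₁+l₂+l₃ = 20 is even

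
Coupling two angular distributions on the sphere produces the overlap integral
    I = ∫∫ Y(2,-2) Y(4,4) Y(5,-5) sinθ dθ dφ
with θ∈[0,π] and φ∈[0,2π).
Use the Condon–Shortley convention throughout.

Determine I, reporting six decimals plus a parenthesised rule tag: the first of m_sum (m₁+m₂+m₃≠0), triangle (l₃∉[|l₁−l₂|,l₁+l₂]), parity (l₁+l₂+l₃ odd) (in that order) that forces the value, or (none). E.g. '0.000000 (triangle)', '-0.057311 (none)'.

0.000000 (m_sum)

-2 + 4 − 5 = -3 ≠ 0: azimuthal integral kills it; I = 0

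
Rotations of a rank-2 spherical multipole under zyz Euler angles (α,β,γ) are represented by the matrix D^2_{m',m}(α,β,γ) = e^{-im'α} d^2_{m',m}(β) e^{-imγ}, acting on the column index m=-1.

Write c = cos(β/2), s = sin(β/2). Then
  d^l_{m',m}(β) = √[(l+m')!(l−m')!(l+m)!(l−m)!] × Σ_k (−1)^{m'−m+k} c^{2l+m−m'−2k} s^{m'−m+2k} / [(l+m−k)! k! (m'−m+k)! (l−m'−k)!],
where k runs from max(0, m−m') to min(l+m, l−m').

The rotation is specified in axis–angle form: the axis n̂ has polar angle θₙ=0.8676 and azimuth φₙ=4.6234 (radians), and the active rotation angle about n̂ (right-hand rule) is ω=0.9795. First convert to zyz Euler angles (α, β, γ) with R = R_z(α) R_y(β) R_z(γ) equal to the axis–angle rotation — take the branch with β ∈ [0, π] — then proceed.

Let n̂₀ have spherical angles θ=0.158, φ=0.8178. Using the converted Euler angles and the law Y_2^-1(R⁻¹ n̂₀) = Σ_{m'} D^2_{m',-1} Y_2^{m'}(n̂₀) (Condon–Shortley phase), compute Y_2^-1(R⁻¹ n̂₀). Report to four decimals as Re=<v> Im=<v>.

Re=0.3627 Im=0.1157

Axis–angle → zyz. n̂ = (sinθₙcosφₙ, sinθₙsinφₙ, cosθₙ) = (-0.067789, -0.759761, +0.646659), ω = 0.9795.
R = I cosω + sinω [n̂]ₓ + (1−cosω) n̂n̂ᵀ gives
  R = [+0.559471, -0.514075, -0.650168; +0.559662, +0.812901, -0.161154; +0.611367, -0.273714, +0.742503]
β = atan2(√(R₁₃²+R₂₃²), R₃₃) = 0.733997; α = atan2(R₂₃, R₁₃) mod 2π = 3.384560; γ = atan2(R₃₂, −R₃₁) mod 2π = 3.562538
Need the full column D^2_{m',-1} for m'=−2..2 at α=3.3846, β=0.7340, γ=3.5625.
cos(β/2)=0.933409, sin(β/2)=0.358815
d^2_{-2,-1}: single k=1 term ⇒ +0.583601;  D = -0.359618-0.459636i
d^2_{-1,-1}: k∈[0..1] ⇒ +0.759079 -0.336517 = +0.422562;  D = +0.332805+0.260385i
d^2_{0,-1}: k∈[0..1] ⇒ -0.714763 +0.105623 = -0.609139;  D = +0.555963+0.248909i
d^2_{1,-1}: k∈[0..1] ⇒ +0.336517 -0.016576 = +0.319941;  D = +0.314887+0.056642i
d^2_{2,-1}: single k=0 term ⇒ -0.086241;  D = +0.086059-0.005601i
Y_2^{m'}(θ=0.158,φ=0.8178) and Σ D·Y over m':
  (-0.3596-0.4596i)·(-0.0006-0.0095i)  (+0.3328+0.2604i)·(+0.0821-0.0876i)  (+0.5560+0.2489i)·(+0.6074+0.0000i)  (+0.3149+0.0566i)·(-0.0821-0.0876i)  (+0.0861-0.0056i)·(-0.0006+0.0095i)
Y_2^-1(R⁻¹ n̂) = +0.362744+0.115713i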